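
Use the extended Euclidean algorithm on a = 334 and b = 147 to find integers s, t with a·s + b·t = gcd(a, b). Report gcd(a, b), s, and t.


Euclidean algorithm on (334, 147) — divide until remainder is 0:
  334 = 2 · 147 + 40
  147 = 3 · 40 + 27
  40 = 1 · 27 + 13
  27 = 2 · 13 + 1
  13 = 13 · 1 + 0
gcd(334, 147) = 1.
Track Bezout coefficients alongside the remainders: start with r₀ = 334 = a·1 + b·0 (s = 1, t = 0) and r₁ = 147 = a·0 + b·1 (s = 0, t = 1); each new remainder r_{k+1} = r_{k-1} − q_k·r_k inherits s_{k+1} = s_{k-1} − q_k·s_k, t_{k+1} = t_{k-1} − q_k·t_k, so r_k = a·s_k + b·t_k at every step:
  q = 2: r = 40, s = 1 − 2·0 = 1, t = 0 − 2·1 = -2  (check: 334·1 + 147·(-2) = 40)
  q = 3: r = 27, s = 0 − 3·1 = -3, t = 1 − 3·(-2) = 7  (check: 334·(-3) + 147·7 = 27)
  q = 1: r = 13, s = 1 − 1·(-3) = 4, t = -2 − 1·7 = -9  (check: 334·4 + 147·(-9) = 13)
  q = 2: r = 1, s = -3 − 2·4 = -11, t = 7 − 2·(-9) = 25  (check: 334·(-11) + 147·25 = 1)
The row with r = 1 (the gcd) gives the Bezout coefficients s = -11, t = 25.
Result: 334 · (-11) + 147 · (25) = 1.

gcd(334, 147) = 1; s = -11, t = 25 (check: 334·(-11) + 147·25 = 1).


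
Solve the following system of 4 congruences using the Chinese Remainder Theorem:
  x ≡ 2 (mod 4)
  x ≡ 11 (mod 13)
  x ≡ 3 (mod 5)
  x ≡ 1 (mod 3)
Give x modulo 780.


Product of moduli M = 4 · 13 · 5 · 3 = 780.
Merge one congruence at a time:
  Start: x ≡ 2 (mod 4).
  Combine with x ≡ 11 (mod 13); new modulus lcm = 52.
    Write x = 2 + 4·t and substitute into x ≡ 11 (mod 13): 4·t ≡ 11 − 2 = 9 (mod 13).
    The inverse of 4 mod 13 is 10 (since 4·10 = 40 = 3·13 + 1), so t ≡ 10·9 = 90 ≡ 12 (mod 13).
    Then x = 2 + 4·12 = 50, valid modulo lcm(4, 13) = 52: x ≡ 50 (mod 52).
  Combine with x ≡ 3 (mod 5); new modulus lcm = 260.
    Write x = 50 + 52·t and substitute into x ≡ 3 (mod 5): 52·t ≡ 3 − 50 = -47 (mod 5).
    Reduce coefficients mod 5: 2·t ≡ 3 (mod 5).
    The inverse of 2 mod 5 is 3 (since 2·3 = 6 = 1·5 + 1), so t ≡ 3·3 = 9 ≡ 4 (mod 5).
    Then x = 50 + 52·4 = 258, valid modulo lcm(52, 5) = 260: x ≡ 258 (mod 260).
  Combine with x ≡ 1 (mod 3); new modulus lcm = 780.
    Write x = 258 + 260·t and substitute into x ≡ 1 (mod 3): 260·t ≡ 1 − 258 = -257 (mod 3).
    Reduce coefficients mod 3: 2·t ≡ 1 (mod 3).
    The inverse of 2 mod 3 is 2 (since 2·2 = 4 = 1·3 + 1), so t ≡ 2·1 = 2 ≡ 2 (mod 3).
    Then x = 258 + 260·2 = 778, valid modulo lcm(260, 3) = 780: x ≡ 778 (mod 780).
Verify against each original: 778 mod 4 = 2, 778 mod 13 = 11, 778 mod 5 = 3, 778 mod 3 = 1.

x ≡ 778 (mod 780).


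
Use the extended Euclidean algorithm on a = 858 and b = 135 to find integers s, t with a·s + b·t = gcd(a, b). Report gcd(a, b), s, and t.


Euclidean algorithm on (858, 135) — divide until remainder is 0:
  858 = 6 · 135 + 48
  135 = 2 · 48 + 39
  48 = 1 · 39 + 9
  39 = 4 · 9 + 3
  9 = 3 · 3 + 0
gcd(858, 135) = 3.
Track Bezout coefficients alongside the remainders: start with r₀ = 858 = a·1 + b·0 (s = 1, t = 0) and r₁ = 135 = a·0 + b·1 (s = 0, t = 1); each new remainder r_{k+1} = r_{k-1} − q_k·r_k inherits s_{k+1} = s_{k-1} − q_k·s_k, t_{k+1} = t_{k-1} − q_k·t_k, so r_k = a·s_k + b·t_k at every step:
  q = 6: r = 48, s = 1 − 6·0 = 1, t = 0 − 6·1 = -6  (check: 858·1 + 135·(-6) = 48)
  q = 2: r = 39, s = 0 − 2·1 = -2, t = 1 − 2·(-6) = 13  (check: 858·(-2) + 135·13 = 39)
  q = 1: r = 9, s = 1 − 1·(-2) = 3, t = -6 − 1·13 = -19  (check: 858·3 + 135·(-19) = 9)
  q = 4: r = 3, s = -2 − 4·3 = -14, t = 13 − 4·(-19) = 89  (check: 858·(-14) + 135·89 = 3)
The row with r = 3 (the gcd) gives the Bezout coefficients s = -14, t = 89.
Result: 858 · (-14) + 135 · (89) = 3.

gcd(858, 135) = 3; s = -14, t = 89 (check: 858·(-14) + 135·89 = 3).


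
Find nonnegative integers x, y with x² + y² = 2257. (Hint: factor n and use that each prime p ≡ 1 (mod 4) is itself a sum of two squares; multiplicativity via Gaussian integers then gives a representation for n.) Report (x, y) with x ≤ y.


Step 1: Factor n = 2257 = 37 · 61.
Step 2: Check the mod-4 condition on each prime factor: 37 ≡ 1 (mod 4), exponent 1; 61 ≡ 1 (mod 4), exponent 1.
All primes ≡ 3 (mod 4) appear to even exponent (or don't appear), so by the two-squares theorem n IS expressible as a sum of two squares.
Step 3: Build a representation. Here n = 37 · 61 is a product of primes ≡ 1 (mod 4). Each prime p ≡ 1 (mod 4) is itself a sum of two squares; find a² by testing p − a² for a perfect square:
  37: 37 − 1² = 36 = 6² ⇒ 37 = 1² + 6².
  61: 61 − 1² = 60, 61 − 2² = 57, 61 − 3² = 52, 61 − 4² = 45, 61 − 5² = 36 = 6² ⇒ 61 = 5² + 6².
  Combine using the Brahmagupta–Fibonacci identity (a² + b²)(c² + d²) = (ac − bd)² + (ad + bc)² = (ac + bd)² + (ad − bc)²:
  37 · 61 = 2257: from (1² + 6²)(5² + 6²), take (1·5 − 6·6, 1·6 + 6·5) = (5 − 36, 6 + 30) = (-31, 36); dropping signs (only squares matter) gives (31, 36); check 31² + 36² = 961 + 1296 = 2257 ✓.
Step 4: Order so x ≤ y and verify: 31² + 36² = 961 + 1296 = 2257 = n. ✓

n = 2257 = 31² + 36² (one valid representation with x ≤ y).


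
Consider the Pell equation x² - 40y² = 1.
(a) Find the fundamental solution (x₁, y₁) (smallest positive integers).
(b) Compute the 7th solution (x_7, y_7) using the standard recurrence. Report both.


Step 1: Find the fundamental solution (x₁, y₁) of x² - 40y² = 1.
  Expand √40 as a continued fraction. a₀ = ⌊√40⌋ = 6; iterate m_{k+1} = d_k·a_k − m_k, d_{k+1} = (40 − m_{k+1}²)/d_k, a_{k+1} = ⌊(a₀ + m_{k+1})/d_{k+1}⌋ (starting m₀ = 0, d₀ = 1), with convergents p_k = a_k·p_{k-1} + p_{k-2}, q_k = a_k·q_{k-1} + q_{k-2} (p₋₁ = 1, q₋₁ = 0):
  k = 0: a₀ = 6; p₀/q₀ = 6/1; p₀² − 40·q₀² = 36 − 40 = -4.
  k = 1: m = 6, d = 4, a = ⌊(6 + 6)/4⌋ = 3; p/q = (3·6 + 1)/(3·1 + 0) = 19/3; p² − 40·q² = 361 − 360 = 1.
  The first convergent with p² − 40·q² = 1 gives the fundamental solution (x₁, y₁) = (19, 3).
Step 2: Apply the recurrence (x_{n+1}, y_{n+1}) = (x₁x_n + 40y₁y_n, x₁y_n + y₁x_n) repeatedly.
  From (x_1, y_1) = (19, 3): x_2 = 19·19 + 40·3·3 = 721; y_2 = 19·3 + 3·19 = 114.
  From (x_2, y_2) = (721, 114): x_3 = 19·721 + 40·3·114 = 27379; y_3 = 19·114 + 3·721 = 4329.
  From (x_3, y_3) = (27379, 4329): x_4 = 19·27379 + 40·3·4329 = 1039681; y_4 = 19·4329 + 3·27379 = 164388.
  From (x_4, y_4) = (1039681, 164388): x_5 = 19·1039681 + 40·3·164388 = 39480499; y_5 = 19·164388 + 3·1039681 = 6242415.
  From (x_5, y_5) = (39480499, 6242415): x_6 = 19·39480499 + 40·3·6242415 = 1499219281; y_6 = 19·6242415 + 3·39480499 = 237047382.
  From (x_6, y_6) = (1499219281, 237047382): x_7 = 19·1499219281 + 40·3·237047382 = 56930852179; y_7 = 19·237047382 + 3·1499219281 = 9001558101.
Step 3: Verify x_7² - 40·y_7² = 3241121929827149048041 - 3241121929827149048040 = 1 (should be 1). ✓

(x_1, y_1) = (19, 3); (x_7, y_7) = (56930852179, 9001558101).


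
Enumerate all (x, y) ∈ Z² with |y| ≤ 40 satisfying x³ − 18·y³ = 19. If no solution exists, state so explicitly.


The equation is x³ - 18y³ = 19. For fixed y, x³ = 18·y³ + 19, so a solution requires the RHS to be a perfect cube.
Strategy: iterate y from -40 to 40, compute RHS = 18·y³ + 19, and check whether it is a (positive or negative) perfect cube.
Check small values of y:
  y = 0: RHS = 19 is not a perfect cube.
  y = 1: RHS = 37 is not a perfect cube.
  y = -1: RHS = 1 = (1)³ ⇒ x = 1 works.
  y = 2: RHS = 163 is not a perfect cube.
  y = -2: RHS = -125 = (-5)³ ⇒ x = -5 works.
  y = 3: RHS = 505 is not a perfect cube.
  y = -3: RHS = -467 is not a perfect cube.
Continuing the search up to |y| = 40 finds no further solutions beyond those listed.
Collected solutions: (1, -1), (-5, -2).

Solutions (with |y| ≤ 40): (1, -1), (-5, -2).


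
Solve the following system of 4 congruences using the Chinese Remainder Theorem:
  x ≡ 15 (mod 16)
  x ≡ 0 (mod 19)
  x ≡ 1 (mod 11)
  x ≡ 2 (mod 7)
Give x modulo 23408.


Product of moduli M = 16 · 19 · 11 · 7 = 23408.
Merge one congruence at a time:
  Start: x ≡ 15 (mod 16).
  Combine with x ≡ 0 (mod 19); new modulus lcm = 304.
    Write x = 15 + 16·t and substitute into x ≡ 0 (mod 19): 16·t ≡ 0 − 15 = -15 (mod 19).
    Reduce coefficients mod 19: 16·t ≡ 4 (mod 19).
    The inverse of 16 mod 19 is 6 (since 16·6 = 96 = 5·19 + 1), so t ≡ 6·4 = 24 ≡ 5 (mod 19).
    Then x = 15 + 16·5 = 95, valid modulo lcm(16, 19) = 304: x ≡ 95 (mod 304).
  Combine with x ≡ 1 (mod 11); new modulus lcm = 3344.
    Write x = 95 + 304·t and substitute into x ≡ 1 (mod 11): 304·t ≡ 1 − 95 = -94 (mod 11).
    Reduce coefficients mod 11: 7·t ≡ 5 (mod 11).
    The inverse of 7 mod 11 is 8 (since 7·8 = 56 = 5·11 + 1), so t ≡ 8·5 = 40 ≡ 7 (mod 11).
    Then x = 95 + 304·7 = 2223, valid modulo lcm(304, 11) = 3344: x ≡ 2223 (mod 3344).
  Combine with x ≡ 2 (mod 7); new modulus lcm = 23408.
    Write x = 2223 + 3344·t and substitute into x ≡ 2 (mod 7): 3344·t ≡ 2 − 2223 = -2221 (mod 7).
    Reduce coefficients mod 7: 5·t ≡ 5 (mod 7).
    The inverse of 5 mod 7 is 3 (since 5·3 = 15 = 2·7 + 1), so t ≡ 3·5 = 15 ≡ 1 (mod 7).
    Then x = 2223 + 3344·1 = 5567, valid modulo lcm(3344, 7) = 23408: x ≡ 5567 (mod 23408).
Verify against each original: 5567 mod 16 = 15, 5567 mod 19 = 0, 5567 mod 11 = 1, 5567 mod 7 = 2.

x ≡ 5567 (mod 23408).


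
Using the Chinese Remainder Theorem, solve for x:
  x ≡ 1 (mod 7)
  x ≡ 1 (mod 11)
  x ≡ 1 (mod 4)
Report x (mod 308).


Moduli 7, 11, 4 are pairwise coprime; by CRT there is a unique solution modulo M = 7 · 11 · 4 = 308.
Solve pairwise, accumulating the modulus:
  Start with x ≡ 1 (mod 7).
  Combine with x ≡ 1 (mod 11): since gcd(7, 11) = 1, we get a unique residue mod 77.
    Write x = 1 + 7·t and substitute into x ≡ 1 (mod 11): 7·t ≡ 1 − 1 = 0 (mod 11).
    The inverse of 7 mod 11 is 8 (since 7·8 = 56 = 5·11 + 1), so t ≡ 8·0 = 0 ≡ 0 (mod 11).
    Then x = 1 + 7·0 = 1, valid modulo lcm(7, 11) = 77: x ≡ 1 (mod 77).
  Combine with x ≡ 1 (mod 4): since gcd(77, 4) = 1, we get a unique residue mod 308.
    Write x = 1 + 77·t and substitute into x ≡ 1 (mod 4): 77·t ≡ 1 − 1 = 0 (mod 4).
    Reduce coefficients mod 4: 1·t ≡ 0 (mod 4).
    So t ≡ 0 (mod 4).
    Then x = 1 + 77·0 = 1, valid modulo lcm(77, 4) = 308: x ≡ 1 (mod 308).
Verify: 1 mod 7 = 1 ✓, 1 mod 11 = 1 ✓, 1 mod 4 = 1 ✓.

x ≡ 1 (mod 308).


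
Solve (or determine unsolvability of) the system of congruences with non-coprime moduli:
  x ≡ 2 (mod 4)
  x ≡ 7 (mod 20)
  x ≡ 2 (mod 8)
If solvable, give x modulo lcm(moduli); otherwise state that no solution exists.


Moduli 4, 20, 8 are not pairwise coprime, so CRT works modulo lcm(m_i) when all pairwise compatibility conditions hold.
Pairwise compatibility: gcd(m_i, m_j) must divide a_i - a_j for every pair.
Merge one congruence at a time:
  Start: x ≡ 2 (mod 4).
  Combine with x ≡ 7 (mod 20): gcd(4, 20) = 4, and 7 - 2 = 5 is NOT divisible by 4.
    ⇒ system is inconsistent (no integer solution).

No solution (the system is inconsistent).


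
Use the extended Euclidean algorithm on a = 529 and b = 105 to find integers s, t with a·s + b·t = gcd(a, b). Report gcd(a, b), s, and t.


Euclidean algorithm on (529, 105) — divide until remainder is 0:
  529 = 5 · 105 + 4
  105 = 26 · 4 + 1
  4 = 4 · 1 + 0
gcd(529, 105) = 1.
Track Bezout coefficients alongside the remainders: start with r₀ = 529 = a·1 + b·0 (s = 1, t = 0) and r₁ = 105 = a·0 + b·1 (s = 0, t = 1); each new remainder r_{k+1} = r_{k-1} − q_k·r_k inherits s_{k+1} = s_{k-1} − q_k·s_k, t_{k+1} = t_{k-1} − q_k·t_k, so r_k = a·s_k + b·t_k at every step:
  q = 5: r = 4, s = 1 − 5·0 = 1, t = 0 − 5·1 = -5  (check: 529·1 + 105·(-5) = 4)
  q = 26: r = 1, s = 0 − 26·1 = -26, t = 1 − 26·(-5) = 131  (check: 529·(-26) + 105·131 = 1)
The row with r = 1 (the gcd) gives the Bezout coefficients s = -26, t = 131.
Result: 529 · (-26) + 105 · (131) = 1.

gcd(529, 105) = 1; s = -26, t = 131 (check: 529·(-26) + 105·131 = 1).


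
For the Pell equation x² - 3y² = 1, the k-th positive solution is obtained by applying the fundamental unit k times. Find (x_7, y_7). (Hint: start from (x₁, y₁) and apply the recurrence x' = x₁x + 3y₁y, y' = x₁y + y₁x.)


Step 1: Find the fundamental solution (x₁, y₁) of x² - 3y² = 1.
  Expand √3 as a continued fraction. a₀ = ⌊√3⌋ = 1; iterate m_{k+1} = d_k·a_k − m_k, d_{k+1} = (3 − m_{k+1}²)/d_k, a_{k+1} = ⌊(a₀ + m_{k+1})/d_{k+1}⌋ (starting m₀ = 0, d₀ = 1), with convergents p_k = a_k·p_{k-1} + p_{k-2}, q_k = a_k·q_{k-1} + q_{k-2} (p₋₁ = 1, q₋₁ = 0):
  k = 0: a₀ = 1; p₀/q₀ = 1/1; p₀² − 3·q₀² = 1 − 3 = -2.
  k = 1: m = 1, d = 2, a = ⌊(1 + 1)/2⌋ = 1; p/q = (1·1 + 1)/(1·1 + 0) = 2/1; p² − 3·q² = 4 − 3 = 1.
  The first convergent with p² − 3·q² = 1 gives the fundamental solution (x₁, y₁) = (2, 1).
Step 2: Apply the recurrence (x_{n+1}, y_{n+1}) = (x₁x_n + 3y₁y_n, x₁y_n + y₁x_n) repeatedly.
  From (x_1, y_1) = (2, 1): x_2 = 2·2 + 3·1·1 = 7; y_2 = 2·1 + 1·2 = 4.
  From (x_2, y_2) = (7, 4): x_3 = 2·7 + 3·1·4 = 26; y_3 = 2·4 + 1·7 = 15.
  From (x_3, y_3) = (26, 15): x_4 = 2·26 + 3·1·15 = 97; y_4 = 2·15 + 1·26 = 56.
  From (x_4, y_4) = (97, 56): x_5 = 2·97 + 3·1·56 = 362; y_5 = 2·56 + 1·97 = 209.
  From (x_5, y_5) = (362, 209): x_6 = 2·362 + 3·1·209 = 1351; y_6 = 2·209 + 1·362 = 780.
  From (x_6, y_6) = (1351, 780): x_7 = 2·1351 + 3·1·780 = 5042; y_7 = 2·780 + 1·1351 = 2911.
Step 3: Verify x_7² - 3·y_7² = 25421764 - 25421763 = 1 (should be 1). ✓

(x_1, y_1) = (2, 1); (x_7, y_7) = (5042, 2911).


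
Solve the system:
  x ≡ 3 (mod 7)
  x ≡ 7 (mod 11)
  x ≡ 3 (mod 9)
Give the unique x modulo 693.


Moduli 7, 11, 9 are pairwise coprime; by CRT there is a unique solution modulo M = 7 · 11 · 9 = 693.
Solve pairwise, accumulating the modulus:
  Start with x ≡ 3 (mod 7).
  Combine with x ≡ 7 (mod 11): since gcd(7, 11) = 1, we get a unique residue mod 77.
    Write x = 3 + 7·t and substitute into x ≡ 7 (mod 11): 7·t ≡ 7 − 3 = 4 (mod 11).
    The inverse of 7 mod 11 is 8 (since 7·8 = 56 = 5·11 + 1), so t ≡ 8·4 = 32 ≡ 10 (mod 11).
    Then x = 3 + 7·10 = 73, valid modulo lcm(7, 11) = 77: x ≡ 73 (mod 77).
  Combine with x ≡ 3 (mod 9): since gcd(77, 9) = 1, we get a unique residue mod 693.
    Write x = 73 + 77·t and substitute into x ≡ 3 (mod 9): 77·t ≡ 3 − 73 = -70 (mod 9).
    Reduce coefficients mod 9: 5·t ≡ 2 (mod 9).
    The inverse of 5 mod 9 is 2 (since 5·2 = 10 = 1·9 + 1), so t ≡ 2·2 = 4 ≡ 4 (mod 9).
    Then x = 73 + 77·4 = 381, valid modulo lcm(77, 9) = 693: x ≡ 381 (mod 693).
Verify: 381 mod 7 = 3 ✓, 381 mod 11 = 7 ✓, 381 mod 9 = 3 ✓.

x ≡ 381 (mod 693).


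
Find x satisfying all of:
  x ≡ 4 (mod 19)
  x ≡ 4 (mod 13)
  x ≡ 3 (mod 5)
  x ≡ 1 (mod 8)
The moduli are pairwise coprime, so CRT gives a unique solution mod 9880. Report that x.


Product of moduli M = 19 · 13 · 5 · 8 = 9880.
Merge one congruence at a time:
  Start: x ≡ 4 (mod 19).
  Combine with x ≡ 4 (mod 13); new modulus lcm = 247.
    Write x = 4 + 19·t and substitute into x ≡ 4 (mod 13): 19·t ≡ 4 − 4 = 0 (mod 13).
    Reduce coefficients mod 13: 6·t ≡ 0 (mod 13).
    The inverse of 6 mod 13 is 11 (since 6·11 = 66 = 5·13 + 1), so t ≡ 11·0 = 0 ≡ 0 (mod 13).
    Then x = 4 + 19·0 = 4, valid modulo lcm(19, 13) = 247: x ≡ 4 (mod 247).
  Combine with x ≡ 3 (mod 5); new modulus lcm = 1235.
    Write x = 4 + 247·t and substitute into x ≡ 3 (mod 5): 247·t ≡ 3 − 4 = -1 (mod 5).
    Reduce coefficients mod 5: 2·t ≡ 4 (mod 5).
    The inverse of 2 mod 5 is 3 (since 2·3 = 6 = 1·5 + 1), so t ≡ 3·4 = 12 ≡ 2 (mod 5).
    Then x = 4 + 247·2 = 498, valid modulo lcm(247, 5) = 1235: x ≡ 498 (mod 1235).
  Combine with x ≡ 1 (mod 8); new modulus lcm = 9880.
    Write x = 498 + 1235·t and substitute into x ≡ 1 (mod 8): 1235·t ≡ 1 − 498 = -497 (mod 8).
    Reduce coefficients mod 8: 3·t ≡ 7 (mod 8).
    The inverse of 3 mod 8 is 3 (since 3·3 = 9 = 1·8 + 1), so t ≡ 3·7 = 21 ≡ 5 (mod 8).
    Then x = 498 + 1235·5 = 6673, valid modulo lcm(1235, 8) = 9880: x ≡ 6673 (mod 9880).
Verify against each original: 6673 mod 19 = 4, 6673 mod 13 = 4, 6673 mod 5 = 3, 6673 mod 8 = 1.

x ≡ 6673 (mod 9880).


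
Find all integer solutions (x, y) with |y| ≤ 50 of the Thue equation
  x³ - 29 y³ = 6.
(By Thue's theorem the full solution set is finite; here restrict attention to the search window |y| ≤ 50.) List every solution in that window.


The equation is x³ - 29y³ = 6. For fixed y, x³ = 29·y³ + 6, so a solution requires the RHS to be a perfect cube.
Strategy: iterate y from -50 to 50, compute RHS = 29·y³ + 6, and check whether it is a (positive or negative) perfect cube.
Check small values of y:
  y = 0: RHS = 6 is not a perfect cube.
  y = 1: RHS = 35 is not a perfect cube.
  y = -1: RHS = -23 is not a perfect cube.
  y = 2: RHS = 238 is not a perfect cube.
  y = -2: RHS = -226 is not a perfect cube.
  y = 3: RHS = 789 is not a perfect cube.
  y = -3: RHS = -777 is not a perfect cube.
Continuing the search up to |y| = 50 finds no solutions either.
No (x, y) in the scanned range satisfies the equation.

No integer solutions with |y| ≤ 50.


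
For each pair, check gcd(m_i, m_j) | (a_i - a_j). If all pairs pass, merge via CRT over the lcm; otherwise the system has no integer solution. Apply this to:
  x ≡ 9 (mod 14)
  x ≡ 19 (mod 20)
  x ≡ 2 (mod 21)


Moduli 14, 20, 21 are not pairwise coprime, so CRT works modulo lcm(m_i) when all pairwise compatibility conditions hold.
Pairwise compatibility: gcd(m_i, m_j) must divide a_i - a_j for every pair.
Merge one congruence at a time:
  Start: x ≡ 9 (mod 14).
  Combine with x ≡ 19 (mod 20): gcd(14, 20) = 2; 19 - 9 = 10, which IS divisible by 2, so compatible.
    Write x = 9 + 14·t and substitute into x ≡ 19 (mod 20): 14·t ≡ 19 − 9 = 10 (mod 20).
    Divide the congruence (and modulus) by g = 2: 7·t ≡ 5 (mod 10).
    The inverse of 7 mod 10 is 3 (since 7·3 = 21 = 2·10 + 1), so t ≡ 3·5 = 15 ≡ 5 (mod 10).
    Then x = 9 + 14·5 = 79, valid modulo lcm(14, 20) = 140: x ≡ 79 (mod 140).
  Combine with x ≡ 2 (mod 21): gcd(140, 21) = 7; 2 - 79 = -77, which IS divisible by 7, so compatible.
    Write x = 79 + 140·t and substitute into x ≡ 2 (mod 21): 140·t ≡ 2 − 79 = -77 (mod 21).
    Divide the congruence (and modulus) by g = 7: 20·t ≡ -11 (mod 3).
    Reduce coefficients mod 3: 2·t ≡ 1 (mod 3).
    The inverse of 2 mod 3 is 2 (since 2·2 = 4 = 1·3 + 1), so t ≡ 2·1 = 2 ≡ 2 (mod 3).
    Then x = 79 + 140·2 = 359, valid modulo lcm(140, 21) = 420: x ≡ 359 (mod 420).
Verify: 359 mod 14 = 9, 359 mod 20 = 19, 359 mod 21 = 2.

x ≡ 359 (mod 420).


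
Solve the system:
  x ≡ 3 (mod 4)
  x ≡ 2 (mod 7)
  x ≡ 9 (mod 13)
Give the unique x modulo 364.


Moduli 4, 7, 13 are pairwise coprime; by CRT there is a unique solution modulo M = 4 · 7 · 13 = 364.
Solve pairwise, accumulating the modulus:
  Start with x ≡ 3 (mod 4).
  Combine with x ≡ 2 (mod 7): since gcd(4, 7) = 1, we get a unique residue mod 28.
    Write x = 3 + 4·t and substitute into x ≡ 2 (mod 7): 4·t ≡ 2 − 3 = -1 (mod 7).
    Reduce coefficients mod 7: 4·t ≡ 6 (mod 7).
    The inverse of 4 mod 7 is 2 (since 4·2 = 8 = 1·7 + 1), so t ≡ 2·6 = 12 ≡ 5 (mod 7).
    Then x = 3 + 4·5 = 23, valid modulo lcm(4, 7) = 28: x ≡ 23 (mod 28).
  Combine with x ≡ 9 (mod 13): since gcd(28, 13) = 1, we get a unique residue mod 364.
    Write x = 23 + 28·t and substitute into x ≡ 9 (mod 13): 28·t ≡ 9 − 23 = -14 (mod 13).
    Reduce coefficients mod 13: 2·t ≡ 12 (mod 13).
    The inverse of 2 mod 13 is 7 (since 2·7 = 14 = 1·13 + 1), so t ≡ 7·12 = 84 ≡ 6 (mod 13).
    Then x = 23 + 28·6 = 191, valid modulo lcm(28, 13) = 364: x ≡ 191 (mod 364).
Verify: 191 mod 4 = 3 ✓, 191 mod 7 = 2 ✓, 191 mod 13 = 9 ✓.

x ≡ 191 (mod 364).


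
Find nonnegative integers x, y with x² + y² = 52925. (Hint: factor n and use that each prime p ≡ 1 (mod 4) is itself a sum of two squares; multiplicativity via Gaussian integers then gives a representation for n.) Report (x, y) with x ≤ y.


Step 1: Factor n = 52925 = 5^2 · 29 · 73.
Step 2: Check the mod-4 condition on each prime factor: 5 ≡ 1 (mod 4), exponent 2; 29 ≡ 1 (mod 4), exponent 1; 73 ≡ 1 (mod 4), exponent 1.
All primes ≡ 3 (mod 4) appear to even exponent (or don't appear), so by the two-squares theorem n IS expressible as a sum of two squares.
Step 3: Build a representation. Group n = k² · m with k = 5 and m = 29 · 73 = 2117 (a product of primes ≡ 1 (mod 4)); a representation of m scales to one of n via (k·x)² + (k·y)² = k²(x² + y²). Each prime p ≡ 1 (mod 4) is itself a sum of two squares; find a² by testing p − a² for a perfect square:
  29: 29 − 1² = 28, 29 − 2² = 25 = 5² ⇒ 29 = 2² + 5².
  73: 73 − 1² = 72, 73 − 2² = 69, 73 − 3² = 64 = 8² ⇒ 73 = 3² + 8².
  Combine using the Brahmagupta–Fibonacci identity (a² + b²)(c² + d²) = (ac − bd)² + (ad + bc)² = (ac + bd)² + (ad − bc)²:
  29 · 73 = 2117: from (2² + 5²)(3² + 8²), take (2·3 − 5·8, 2·8 + 5·3) = (6 − 40, 16 + 15) = (-34, 31); dropping signs (only squares matter) gives (34, 31); check 34² + 31² = 1156 + 961 = 2117 ✓.
  Scale by k = 5: (5·34, 5·31) = (170, 155).
Step 4: Order so x ≤ y and verify: 155² + 170² = 24025 + 28900 = 52925 = n. ✓

n = 52925 = 155² + 170² (one valid representation with x ≤ y).


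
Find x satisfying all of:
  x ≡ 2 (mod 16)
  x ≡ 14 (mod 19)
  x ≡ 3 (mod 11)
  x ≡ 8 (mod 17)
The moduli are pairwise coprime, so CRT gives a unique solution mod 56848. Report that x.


Product of moduli M = 16 · 19 · 11 · 17 = 56848.
Merge one congruence at a time:
  Start: x ≡ 2 (mod 16).
  Combine with x ≡ 14 (mod 19); new modulus lcm = 304.
    Write x = 2 + 16·t and substitute into x ≡ 14 (mod 19): 16·t ≡ 14 − 2 = 12 (mod 19).
    The inverse of 16 mod 19 is 6 (since 16·6 = 96 = 5·19 + 1), so t ≡ 6·12 = 72 ≡ 15 (mod 19).
    Then x = 2 + 16·15 = 242, valid modulo lcm(16, 19) = 304: x ≡ 242 (mod 304).
  Combine with x ≡ 3 (mod 11); new modulus lcm = 3344.
    Write x = 242 + 304·t and substitute into x ≡ 3 (mod 11): 304·t ≡ 3 − 242 = -239 (mod 11).
    Reduce coefficients mod 11: 7·t ≡ 3 (mod 11).
    The inverse of 7 mod 11 is 8 (since 7·8 = 56 = 5·11 + 1), so t ≡ 8·3 = 24 ≡ 2 (mod 11).
    Then x = 242 + 304·2 = 850, valid modulo lcm(304, 11) = 3344: x ≡ 850 (mod 3344).
  Combine with x ≡ 8 (mod 17); new modulus lcm = 56848.
    Write x = 850 + 3344·t and substitute into x ≡ 8 (mod 17): 3344·t ≡ 8 − 850 = -842 (mod 17).
    Reduce coefficients mod 17: 12·t ≡ 8 (mod 17).
    The inverse of 12 mod 17 is 10 (since 12·10 = 120 = 7·17 + 1), so t ≡ 10·8 = 80 ≡ 12 (mod 17).
    Then x = 850 + 3344·12 = 40978, valid modulo lcm(3344, 17) = 56848: x ≡ 40978 (mod 56848).
Verify against each original: 40978 mod 16 = 2, 40978 mod 19 = 14, 40978 mod 11 = 3, 40978 mod 17 = 8.

x ≡ 40978 (mod 56848).


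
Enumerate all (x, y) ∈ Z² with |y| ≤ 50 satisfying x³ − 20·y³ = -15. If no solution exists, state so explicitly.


The equation is x³ - 20y³ = -15. For fixed y, x³ = 20·y³ − 15, so a solution requires the RHS to be a perfect cube.
Strategy: iterate y from -50 to 50, compute RHS = 20·y³ − 15, and check whether it is a (positive or negative) perfect cube.
Check small values of y:
  y = 0: RHS = -15 is not a perfect cube.
  y = 1: RHS = 5 is not a perfect cube.
  y = -1: RHS = -35 is not a perfect cube.
  y = 2: RHS = 145 is not a perfect cube.
  y = -2: RHS = -175 is not a perfect cube.
  y = 3: RHS = 525 is not a perfect cube.
  y = -3: RHS = -555 is not a perfect cube.
Continuing the search up to |y| = 50 finds no solutions either.
No (x, y) in the scanned range satisfies the equation.

No integer solutions with |y| ≤ 50.


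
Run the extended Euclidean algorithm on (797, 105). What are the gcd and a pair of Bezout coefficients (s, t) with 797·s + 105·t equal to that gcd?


Euclidean algorithm on (797, 105) — divide until remainder is 0:
  797 = 7 · 105 + 62
  105 = 1 · 62 + 43
  62 = 1 · 43 + 19
  43 = 2 · 19 + 5
  19 = 3 · 5 + 4
  5 = 1 · 4 + 1
  4 = 4 · 1 + 0
gcd(797, 105) = 1.
Track Bezout coefficients alongside the remainders: start with r₀ = 797 = a·1 + b·0 (s = 1, t = 0) and r₁ = 105 = a·0 + b·1 (s = 0, t = 1); each new remainder r_{k+1} = r_{k-1} − q_k·r_k inherits s_{k+1} = s_{k-1} − q_k·s_k, t_{k+1} = t_{k-1} − q_k·t_k, so r_k = a·s_k + b·t_k at every step:
  q = 7: r = 62, s = 1 − 7·0 = 1, t = 0 − 7·1 = -7  (check: 797·1 + 105·(-7) = 62)
  q = 1: r = 43, s = 0 − 1·1 = -1, t = 1 − 1·(-7) = 8  (check: 797·(-1) + 105·8 = 43)
  q = 1: r = 19, s = 1 − 1·(-1) = 2, t = -7 − 1·8 = -15  (check: 797·2 + 105·(-15) = 19)
  q = 2: r = 5, s = -1 − 2·2 = -5, t = 8 − 2·(-15) = 38  (check: 797·(-5) + 105·38 = 5)
  q = 3: r = 4, s = 2 − 3·(-5) = 17, t = -15 − 3·38 = -129  (check: 797·17 + 105·(-129) = 4)
  q = 1: r = 1, s = -5 − 1·17 = -22, t = 38 − 1·(-129) = 167  (check: 797·(-22) + 105·167 = 1)
The row with r = 1 (the gcd) gives the Bezout coefficients s = -22, t = 167.
Result: 797 · (-22) + 105 · (167) = 1.

gcd(797, 105) = 1; s = -22, t = 167 (check: 797·(-22) + 105·167 = 1).


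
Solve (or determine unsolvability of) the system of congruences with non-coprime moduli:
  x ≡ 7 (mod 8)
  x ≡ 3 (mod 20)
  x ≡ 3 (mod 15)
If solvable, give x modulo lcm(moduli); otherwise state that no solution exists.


Moduli 8, 20, 15 are not pairwise coprime, so CRT works modulo lcm(m_i) when all pairwise compatibility conditions hold.
Pairwise compatibility: gcd(m_i, m_j) must divide a_i - a_j for every pair.
Merge one congruence at a time:
  Start: x ≡ 7 (mod 8).
  Combine with x ≡ 3 (mod 20): gcd(8, 20) = 4; 3 - 7 = -4, which IS divisible by 4, so compatible.
    Write x = 7 + 8·t and substitute into x ≡ 3 (mod 20): 8·t ≡ 3 − 7 = -4 (mod 20).
    Divide the congruence (and modulus) by g = 4: 2·t ≡ -1 (mod 5).
    Reduce coefficients mod 5: 2·t ≡ 4 (mod 5).
    The inverse of 2 mod 5 is 3 (since 2·3 = 6 = 1·5 + 1), so t ≡ 3·4 = 12 ≡ 2 (mod 5).
    Then x = 7 + 8·2 = 23, valid modulo lcm(8, 20) = 40: x ≡ 23 (mod 40).
  Combine with x ≡ 3 (mod 15): gcd(40, 15) = 5; 3 - 23 = -20, which IS divisible by 5, so compatible.
    Write x = 23 + 40·t and substitute into x ≡ 3 (mod 15): 40·t ≡ 3 − 23 = -20 (mod 15).
    Divide the congruence (and modulus) by g = 5: 8·t ≡ -4 (mod 3).
    Reduce coefficients mod 3: 2·t ≡ 2 (mod 3).
    The inverse of 2 mod 3 is 2 (since 2·2 = 4 = 1·3 + 1), so t ≡ 2·2 = 4 ≡ 1 (mod 3).
    Then x = 23 + 40·1 = 63, valid modulo lcm(40, 15) = 120: x ≡ 63 (mod 120).
Verify: 63 mod 8 = 7, 63 mod 20 = 3, 63 mod 15 = 3.

x ≡ 63 (mod 120).


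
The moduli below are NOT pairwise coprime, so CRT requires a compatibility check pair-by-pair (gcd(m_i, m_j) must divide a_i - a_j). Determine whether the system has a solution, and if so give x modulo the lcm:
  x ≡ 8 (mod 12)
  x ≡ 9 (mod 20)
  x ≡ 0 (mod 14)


Moduli 12, 20, 14 are not pairwise coprime, so CRT works modulo lcm(m_i) when all pairwise compatibility conditions hold.
Pairwise compatibility: gcd(m_i, m_j) must divide a_i - a_j for every pair.
Merge one congruence at a time:
  Start: x ≡ 8 (mod 12).
  Combine with x ≡ 9 (mod 20): gcd(12, 20) = 4, and 9 - 8 = 1 is NOT divisible by 4.
    ⇒ system is inconsistent (no integer solution).

No solution (the system is inconsistent).


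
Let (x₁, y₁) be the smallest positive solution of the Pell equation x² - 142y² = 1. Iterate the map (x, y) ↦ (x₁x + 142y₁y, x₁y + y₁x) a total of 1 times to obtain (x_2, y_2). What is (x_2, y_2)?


Step 1: Find the fundamental solution (x₁, y₁) of x² - 142y² = 1.
  Expand √142 as a continued fraction. a₀ = ⌊√142⌋ = 11; iterate m_{k+1} = d_k·a_k − m_k, d_{k+1} = (142 − m_{k+1}²)/d_k, a_{k+1} = ⌊(a₀ + m_{k+1})/d_{k+1}⌋ (starting m₀ = 0, d₀ = 1), with convergents p_k = a_k·p_{k-1} + p_{k-2}, q_k = a_k·q_{k-1} + q_{k-2} (p₋₁ = 1, q₋₁ = 0):
  k = 0: a₀ = 11; p₀/q₀ = 11/1; p₀² − 142·q₀² = 121 − 142 = -21.
  k = 1: m = 11, d = 21, a = ⌊(11 + 11)/21⌋ = 1; p/q = (1·11 + 1)/(1·1 + 0) = 12/1; p² − 142·q² = 144 − 142 = 2.
  k = 2: m = 10, d = 2, a = ⌊(11 + 10)/2⌋ = 10; p/q = (10·12 + 11)/(10·1 + 1) = 131/11; p² − 142·q² = 17161 − 17182 = -21.
  k = 3: m = 10, d = 21, a = ⌊(11 + 10)/21⌋ = 1; p/q = (1·131 + 12)/(1·11 + 1) = 143/12; p² − 142·q² = 20449 − 20448 = 1.
  The first convergent with p² − 142·q² = 1 gives the fundamental solution (x₁, y₁) = (143, 12).
Step 2: Apply the recurrence (x_{n+1}, y_{n+1}) = (x₁x_n + 142y₁y_n, x₁y_n + y₁x_n) repeatedly.
  From (x_1, y_1) = (143, 12): x_2 = 143·143 + 142·12·12 = 40897; y_2 = 143·12 + 12·143 = 3432.
Step 3: Verify x_2² - 142·y_2² = 1672564609 - 1672564608 = 1 (should be 1). ✓

(x_1, y_1) = (143, 12); (x_2, y_2) = (40897, 3432).


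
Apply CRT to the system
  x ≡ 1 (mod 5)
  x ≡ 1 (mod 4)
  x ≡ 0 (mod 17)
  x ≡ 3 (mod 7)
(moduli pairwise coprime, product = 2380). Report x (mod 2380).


Product of moduli M = 5 · 4 · 17 · 7 = 2380.
Merge one congruence at a time:
  Start: x ≡ 1 (mod 5).
  Combine with x ≡ 1 (mod 4); new modulus lcm = 20.
    Write x = 1 + 5·t and substitute into x ≡ 1 (mod 4): 5·t ≡ 1 − 1 = 0 (mod 4).
    Reduce coefficients mod 4: 1·t ≡ 0 (mod 4).
    So t ≡ 0 (mod 4).
    Then x = 1 + 5·0 = 1, valid modulo lcm(5, 4) = 20: x ≡ 1 (mod 20).
  Combine with x ≡ 0 (mod 17); new modulus lcm = 340.
    Write x = 1 + 20·t and substitute into x ≡ 0 (mod 17): 20·t ≡ 0 − 1 = -1 (mod 17).
    Reduce coefficients mod 17: 3·t ≡ 16 (mod 17).
    The inverse of 3 mod 17 is 6 (since 3·6 = 18 = 1·17 + 1), so t ≡ 6·16 = 96 ≡ 11 (mod 17).
    Then x = 1 + 20·11 = 221, valid modulo lcm(20, 17) = 340: x ≡ 221 (mod 340).
  Combine with x ≡ 3 (mod 7); new modulus lcm = 2380.
    Write x = 221 + 340·t and substitute into x ≡ 3 (mod 7): 340·t ≡ 3 − 221 = -218 (mod 7).
    Reduce coefficients mod 7: 4·t ≡ 6 (mod 7).
    The inverse of 4 mod 7 is 2 (since 4·2 = 8 = 1·7 + 1), so t ≡ 2·6 = 12 ≡ 5 (mod 7).
    Then x = 221 + 340·5 = 1921, valid modulo lcm(340, 7) = 2380: x ≡ 1921 (mod 2380).
Verify against each original: 1921 mod 5 = 1, 1921 mod 4 = 1, 1921 mod 17 = 0, 1921 mod 7 = 3.

x ≡ 1921 (mod 2380).


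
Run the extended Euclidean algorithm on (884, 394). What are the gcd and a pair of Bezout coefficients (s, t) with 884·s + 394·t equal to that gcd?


Euclidean algorithm on (884, 394) — divide until remainder is 0:
  884 = 2 · 394 + 96
  394 = 4 · 96 + 10
  96 = 9 · 10 + 6
  10 = 1 · 6 + 4
  6 = 1 · 4 + 2
  4 = 2 · 2 + 0
gcd(884, 394) = 2.
Track Bezout coefficients alongside the remainders: start with r₀ = 884 = a·1 + b·0 (s = 1, t = 0) and r₁ = 394 = a·0 + b·1 (s = 0, t = 1); each new remainder r_{k+1} = r_{k-1} − q_k·r_k inherits s_{k+1} = s_{k-1} − q_k·s_k, t_{k+1} = t_{k-1} − q_k·t_k, so r_k = a·s_k + b·t_k at every step:
  q = 2: r = 96, s = 1 − 2·0 = 1, t = 0 − 2·1 = -2  (check: 884·1 + 394·(-2) = 96)
  q = 4: r = 10, s = 0 − 4·1 = -4, t = 1 − 4·(-2) = 9  (check: 884·(-4) + 394·9 = 10)
  q = 9: r = 6, s = 1 − 9·(-4) = 37, t = -2 − 9·9 = -83  (check: 884·37 + 394·(-83) = 6)
  q = 1: r = 4, s = -4 − 1·37 = -41, t = 9 − 1·(-83) = 92  (check: 884·(-41) + 394·92 = 4)
  q = 1: r = 2, s = 37 − 1·(-41) = 78, t = -83 − 1·92 = -175  (check: 884·78 + 394·(-175) = 2)
The row with r = 2 (the gcd) gives the Bezout coefficients s = 78, t = -175.
Result: 884 · (78) + 394 · (-175) = 2.

gcd(884, 394) = 2; s = 78, t = -175 (check: 884·78 + 394·(-175) = 2).


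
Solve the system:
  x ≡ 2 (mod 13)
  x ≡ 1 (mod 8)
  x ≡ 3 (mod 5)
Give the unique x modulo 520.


Moduli 13, 8, 5 are pairwise coprime; by CRT there is a unique solution modulo M = 13 · 8 · 5 = 520.
Solve pairwise, accumulating the modulus:
  Start with x ≡ 2 (mod 13).
  Combine with x ≡ 1 (mod 8): since gcd(13, 8) = 1, we get a unique residue mod 104.
    Write x = 2 + 13·t and substitute into x ≡ 1 (mod 8): 13·t ≡ 1 − 2 = -1 (mod 8).
    Reduce coefficients mod 8: 5·t ≡ 7 (mod 8).
    The inverse of 5 mod 8 is 5 (since 5·5 = 25 = 3·8 + 1), so t ≡ 5·7 = 35 ≡ 3 (mod 8).
    Then x = 2 + 13·3 = 41, valid modulo lcm(13, 8) = 104: x ≡ 41 (mod 104).
  Combine with x ≡ 3 (mod 5): since gcd(104, 5) = 1, we get a unique residue mod 520.
    Write x = 41 + 104·t and substitute into x ≡ 3 (mod 5): 104·t ≡ 3 − 41 = -38 (mod 5).
    Reduce coefficients mod 5: 4·t ≡ 2 (mod 5).
    The inverse of 4 mod 5 is 4 (since 4·4 = 16 = 3·5 + 1), so t ≡ 4·2 = 8 ≡ 3 (mod 5).
    Then x = 41 + 104·3 = 353, valid modulo lcm(104, 5) = 520: x ≡ 353 (mod 520).
Verify: 353 mod 13 = 2 ✓, 353 mod 8 = 1 ✓, 353 mod 5 = 3 ✓.

x ≡ 353 (mod 520).


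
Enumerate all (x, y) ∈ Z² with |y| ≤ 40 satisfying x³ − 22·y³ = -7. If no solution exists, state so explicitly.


The equation is x³ - 22y³ = -7. For fixed y, x³ = 22·y³ − 7, so a solution requires the RHS to be a perfect cube.
Strategy: iterate y from -40 to 40, compute RHS = 22·y³ − 7, and check whether it is a (positive or negative) perfect cube.
Check small values of y:
  y = 0: RHS = -7 is not a perfect cube.
  y = 1: RHS = 15 is not a perfect cube.
  y = -1: RHS = -29 is not a perfect cube.
  y = 2: RHS = 169 is not a perfect cube.
  y = -2: RHS = -183 is not a perfect cube.
  y = 3: RHS = 587 is not a perfect cube.
  y = -3: RHS = -601 is not a perfect cube.
Continuing the search up to |y| = 40 finds no solutions either.
No (x, y) in the scanned range satisfies the equation.

No integer solutions with |y| ≤ 40.


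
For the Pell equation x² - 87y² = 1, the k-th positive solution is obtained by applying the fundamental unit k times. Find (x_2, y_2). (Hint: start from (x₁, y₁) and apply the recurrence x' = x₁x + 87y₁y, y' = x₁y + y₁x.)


Step 1: Find the fundamental solution (x₁, y₁) of x² - 87y² = 1.
  Expand √87 as a continued fraction. a₀ = ⌊√87⌋ = 9; iterate m_{k+1} = d_k·a_k − m_k, d_{k+1} = (87 − m_{k+1}²)/d_k, a_{k+1} = ⌊(a₀ + m_{k+1})/d_{k+1}⌋ (starting m₀ = 0, d₀ = 1), with convergents p_k = a_k·p_{k-1} + p_{k-2}, q_k = a_k·q_{k-1} + q_{k-2} (p₋₁ = 1, q₋₁ = 0):
  k = 0: a₀ = 9; p₀/q₀ = 9/1; p₀² − 87·q₀² = 81 − 87 = -6.
  k = 1: m = 9, d = 6, a = ⌊(9 + 9)/6⌋ = 3; p/q = (3·9 + 1)/(3·1 + 0) = 28/3; p² − 87·q² = 784 − 783 = 1.
  The first convergent with p² − 87·q² = 1 gives the fundamental solution (x₁, y₁) = (28, 3).
Step 2: Apply the recurrence (x_{n+1}, y_{n+1}) = (x₁x_n + 87y₁y_n, x₁y_n + y₁x_n) repeatedly.
  From (x_1, y_1) = (28, 3): x_2 = 28·28 + 87·3·3 = 1567; y_2 = 28·3 + 3·28 = 168.
Step 3: Verify x_2² - 87·y_2² = 2455489 - 2455488 = 1 (should be 1). ✓

(x_1, y_1) = (28, 3); (x_2, y_2) = (1567, 168).


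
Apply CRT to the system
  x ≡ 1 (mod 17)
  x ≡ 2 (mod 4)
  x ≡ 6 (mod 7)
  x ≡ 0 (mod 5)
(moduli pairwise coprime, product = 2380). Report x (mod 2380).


Product of moduli M = 17 · 4 · 7 · 5 = 2380.
Merge one congruence at a time:
  Start: x ≡ 1 (mod 17).
  Combine with x ≡ 2 (mod 4); new modulus lcm = 68.
    Write x = 1 + 17·t and substitute into x ≡ 2 (mod 4): 17·t ≡ 2 − 1 = 1 (mod 4).
    Reduce coefficients mod 4: 1·t ≡ 1 (mod 4).
    So t ≡ 1 (mod 4).
    Then x = 1 + 17·1 = 18, valid modulo lcm(17, 4) = 68: x ≡ 18 (mod 68).
  Combine with x ≡ 6 (mod 7); new modulus lcm = 476.
    Write x = 18 + 68·t and substitute into x ≡ 6 (mod 7): 68·t ≡ 6 − 18 = -12 (mod 7).
    Reduce coefficients mod 7: 5·t ≡ 2 (mod 7).
    The inverse of 5 mod 7 is 3 (since 5·3 = 15 = 2·7 + 1), so t ≡ 3·2 = 6 ≡ 6 (mod 7).
    Then x = 18 + 68·6 = 426, valid modulo lcm(68, 7) = 476: x ≡ 426 (mod 476).
  Combine with x ≡ 0 (mod 5); new modulus lcm = 2380.
    Write x = 426 + 476·t and substitute into x ≡ 0 (mod 5): 476·t ≡ 0 − 426 = -426 (mod 5).
    Reduce coefficients mod 5: 1·t ≡ 4 (mod 5).
    So t ≡ 4 (mod 5).
    Then x = 426 + 476·4 = 2330, valid modulo lcm(476, 5) = 2380: x ≡ 2330 (mod 2380).
Verify against each original: 2330 mod 17 = 1, 2330 mod 4 = 2, 2330 mod 7 = 6, 2330 mod 5 = 0.

x ≡ 2330 (mod 2380).


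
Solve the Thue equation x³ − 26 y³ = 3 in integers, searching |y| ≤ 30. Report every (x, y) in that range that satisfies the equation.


The equation is x³ - 26y³ = 3. For fixed y, x³ = 26·y³ + 3, so a solution requires the RHS to be a perfect cube.
Strategy: iterate y from -30 to 30, compute RHS = 26·y³ + 3, and check whether it is a (positive or negative) perfect cube.
Check small values of y:
  y = 0: RHS = 3 is not a perfect cube.
  y = 1: RHS = 29 is not a perfect cube.
  y = -1: RHS = -23 is not a perfect cube.
  y = 2: RHS = 211 is not a perfect cube.
  y = -2: RHS = -205 is not a perfect cube.
  y = 3: RHS = 705 is not a perfect cube.
  y = -3: RHS = -699 is not a perfect cube.
Continuing the search up to |y| = 30 finds no solutions either.
No (x, y) in the scanned range satisfies the equation.

No integer solutions with |y| ≤ 30.


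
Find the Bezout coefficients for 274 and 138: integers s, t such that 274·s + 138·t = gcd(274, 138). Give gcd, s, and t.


Euclidean algorithm on (274, 138) — divide until remainder is 0:
  274 = 1 · 138 + 136
  138 = 1 · 136 + 2
  136 = 68 · 2 + 0
gcd(274, 138) = 2.
Track Bezout coefficients alongside the remainders: start with r₀ = 274 = a·1 + b·0 (s = 1, t = 0) and r₁ = 138 = a·0 + b·1 (s = 0, t = 1); each new remainder r_{k+1} = r_{k-1} − q_k·r_k inherits s_{k+1} = s_{k-1} − q_k·s_k, t_{k+1} = t_{k-1} − q_k·t_k, so r_k = a·s_k + b·t_k at every step:
  q = 1: r = 136, s = 1 − 1·0 = 1, t = 0 − 1·1 = -1  (check: 274·1 + 138·(-1) = 136)
  q = 1: r = 2, s = 0 − 1·1 = -1, t = 1 − 1·(-1) = 2  (check: 274·(-1) + 138·2 = 2)
The row with r = 2 (the gcd) gives the Bezout coefficients s = -1, t = 2.
Result: 274 · (-1) + 138 · (2) = 2.

gcd(274, 138) = 2; s = -1, t = 2 (check: 274·(-1) + 138·2 = 2).


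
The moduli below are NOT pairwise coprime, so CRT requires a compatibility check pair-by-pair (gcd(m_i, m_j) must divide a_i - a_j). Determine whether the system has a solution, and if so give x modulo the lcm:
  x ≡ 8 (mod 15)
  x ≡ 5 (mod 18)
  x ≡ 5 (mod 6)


Moduli 15, 18, 6 are not pairwise coprime, so CRT works modulo lcm(m_i) when all pairwise compatibility conditions hold.
Pairwise compatibility: gcd(m_i, m_j) must divide a_i - a_j for every pair.
Merge one congruence at a time:
  Start: x ≡ 8 (mod 15).
  Combine with x ≡ 5 (mod 18): gcd(15, 18) = 3; 5 - 8 = -3, which IS divisible by 3, so compatible.
    Write x = 8 + 15·t and substitute into x ≡ 5 (mod 18): 15·t ≡ 5 − 8 = -3 (mod 18).
    Divide the congruence (and modulus) by g = 3: 5·t ≡ -1 (mod 6).
    Reduce coefficients mod 6: 5·t ≡ 5 (mod 6).
    The inverse of 5 mod 6 is 5 (since 5·5 = 25 = 4·6 + 1), so t ≡ 5·5 = 25 ≡ 1 (mod 6).
    Then x = 8 + 15·1 = 23, valid modulo lcm(15, 18) = 90: x ≡ 23 (mod 90).
  Combine with x ≡ 5 (mod 6): gcd(90, 6) = 6; 5 - 23 = -18, which IS divisible by 6, so compatible.
    Write x = 23 + 90·t and substitute into x ≡ 5 (mod 6): 90·t ≡ 5 − 23 = -18 (mod 6).
    Divide the congruence (and modulus) by g = 6: 15·t ≡ -3 (mod 1).
    Modulo 1 every t works; take t = 0.
    Then x = 23 + 90·0 = 23, valid modulo lcm(90, 6) = 90: x ≡ 23 (mod 90).
Verify: 23 mod 15 = 8, 23 mod 18 = 5, 23 mod 6 = 5.

x ≡ 23 (mod 90).
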